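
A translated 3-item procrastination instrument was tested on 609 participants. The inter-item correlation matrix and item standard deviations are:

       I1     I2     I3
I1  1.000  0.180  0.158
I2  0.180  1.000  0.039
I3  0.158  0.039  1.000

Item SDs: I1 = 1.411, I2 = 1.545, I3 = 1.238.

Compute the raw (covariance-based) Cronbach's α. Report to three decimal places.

Cronbach's α = 0.301

Σσ²ᵢ = 1.411² + 1.545² + 1.238² = 5.9106
Covariances σ_ij = r_ij · s_i · s_j:
  σ(I1,I2) = 0.180 × 1.411 × 1.545 = 0.3924
  σ(I1,I3) = 0.158 × 1.411 × 1.238 = 0.2760
  σ(I2,I3) = 0.039 × 1.545 × 1.238 = 0.0746
σ²_T = Σσ²ᵢ + 2·Σσ_ij = 5.9106 + 2 × 0.7430 = 7.3966
α = (3/2)·(1 − 5.9106/7.3966) = 0.301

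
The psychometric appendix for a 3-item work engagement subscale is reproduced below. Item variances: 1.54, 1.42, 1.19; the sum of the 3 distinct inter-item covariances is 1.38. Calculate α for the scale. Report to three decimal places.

α = 0.599

Σσ²ᵢ = 1.54 + 1.42 + 1.19 = 4.15
Sum of distinct covariances = 1.38
σ²_total = Σσ²ᵢ + 2·Σcov = 4.15 + 2 × 1.38 = 6.91
α = (3/2)·(1 − 4.15/6.91) = 0.599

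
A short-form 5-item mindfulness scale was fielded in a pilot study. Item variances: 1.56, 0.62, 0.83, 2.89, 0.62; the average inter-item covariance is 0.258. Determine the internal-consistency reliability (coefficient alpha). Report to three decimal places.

ΣVar(i) = 1.56 + 0.62 + 0.83 + 2.89 + 0.62 = 6.52
Sum of the 10 distinct covariances = 10 × 0.258 = 2.580
total variance = ΣVar(i) + 2·Σcov = 6.52 + 2 × 2.580 = 11.680
α = (5/4)·(1 − 6.52/11.680) = 0.552

coefficient alpha = 0.552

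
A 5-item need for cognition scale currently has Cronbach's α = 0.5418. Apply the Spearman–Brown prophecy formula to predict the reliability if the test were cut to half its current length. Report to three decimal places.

Length factor m = 1/2
α' = m·α / (1 − (1−m)·α)
   = 1/2 × 0.5418 / (1 − (1 − 1/2) × 0.5418)
   = 0.2709 / 0.7291 = 0.372

predicted reliability = 0.372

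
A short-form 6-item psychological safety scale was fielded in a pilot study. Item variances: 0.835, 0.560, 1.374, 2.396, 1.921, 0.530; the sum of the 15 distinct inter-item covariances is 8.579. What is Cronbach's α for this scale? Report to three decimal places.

Cronbach's α = 0.831

ΣVar(i) = 0.835 + 0.560 + 1.374 + 2.396 + 1.921 + 0.530 = 7.616
Sum of distinct covariances = 8.579
σ²_T = ΣVar(i) + 2·Σcov = 7.616 + 2 × 8.579 = 24.774
α = (6/5)·(1 − 7.616/24.774) = 0.831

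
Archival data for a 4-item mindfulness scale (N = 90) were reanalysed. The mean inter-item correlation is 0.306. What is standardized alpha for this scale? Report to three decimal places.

standardized alpha = 0.638

Standardized α = k·r̄ / (1 + (k−1)·r̄) = 4 × 0.306 / (1 + 3 × 0.306)
  = 1.2240 / 1.9180 = 0.638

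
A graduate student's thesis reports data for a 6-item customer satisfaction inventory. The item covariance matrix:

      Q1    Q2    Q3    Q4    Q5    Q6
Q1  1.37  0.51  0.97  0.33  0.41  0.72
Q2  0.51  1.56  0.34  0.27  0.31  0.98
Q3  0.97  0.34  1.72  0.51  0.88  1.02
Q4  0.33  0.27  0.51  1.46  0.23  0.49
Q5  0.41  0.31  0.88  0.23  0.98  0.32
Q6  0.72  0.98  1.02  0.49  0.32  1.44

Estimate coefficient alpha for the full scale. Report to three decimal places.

ΣVar(i) = 1.37 + 1.56 + 1.72 + 1.46 + 0.98 + 1.44 = 8.53
Sum of the distinct covariances = 8.29
Var(T) = 8.53 + 2 × 8.29 = 25.11
α = (k/(k−1))·(1 − ΣVar(i)/Var(T)) = (6/5)·(1 − 8.53/25.11) = 0.792

α = 0.792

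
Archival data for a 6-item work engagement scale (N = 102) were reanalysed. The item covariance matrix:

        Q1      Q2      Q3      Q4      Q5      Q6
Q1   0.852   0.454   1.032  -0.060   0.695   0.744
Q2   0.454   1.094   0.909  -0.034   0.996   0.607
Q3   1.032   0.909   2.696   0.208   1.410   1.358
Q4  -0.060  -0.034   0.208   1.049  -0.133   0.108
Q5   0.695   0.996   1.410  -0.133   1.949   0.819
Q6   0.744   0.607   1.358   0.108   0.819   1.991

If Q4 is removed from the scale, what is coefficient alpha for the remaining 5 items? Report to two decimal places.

Remaining items: Q1, Q2, Q3, Q5, Q6 (k = 5).
Σσᵢ² = 0.852 + 1.094 + 2.696 + 1.949 + 1.991 = 8.582
σ²_total = 8.582 + 2 × 9.024 = 26.630
α (item deleted) = (5/4)·(1 − 8.582/26.630) = 0.85

α = 0.85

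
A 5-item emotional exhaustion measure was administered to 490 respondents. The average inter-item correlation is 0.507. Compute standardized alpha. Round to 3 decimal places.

Standardized α = k·r̄ / (1 + (k−1)·r̄) = 5 × 0.507 / (1 + 4 × 0.507)
  = 2.5350 / 3.0280 = 0.837

α = 0.837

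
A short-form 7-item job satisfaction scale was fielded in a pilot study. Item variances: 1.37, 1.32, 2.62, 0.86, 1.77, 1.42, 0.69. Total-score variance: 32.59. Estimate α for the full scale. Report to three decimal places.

α = 0.807

Σσᵢ² = 1.37 + 1.32 + 2.62 + 0.86 + 1.77 + 1.42 + 0.69 = 10.05
α = (k/(k−1))·(1 − Σσᵢ²/σ²_total) = (7/6)·(1 − 10.05/32.59) = 0.807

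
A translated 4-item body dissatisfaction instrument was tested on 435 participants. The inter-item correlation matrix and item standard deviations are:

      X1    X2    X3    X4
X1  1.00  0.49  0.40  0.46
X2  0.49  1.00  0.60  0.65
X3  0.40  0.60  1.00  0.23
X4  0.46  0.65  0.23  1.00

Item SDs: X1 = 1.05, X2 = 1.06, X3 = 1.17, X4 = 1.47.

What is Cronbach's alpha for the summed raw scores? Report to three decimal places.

Σσ²ᵢ = 1.05² + 1.06² + 1.17² + 1.47² = 5.7559
Covariances σ_ij = r_ij · s_i · s_j:
  σ(X1,X2) = 0.49 × 1.05 × 1.06 = 0.5454
  σ(X1,X3) = 0.40 × 1.05 × 1.17 = 0.4914
  σ(X1,X4) = 0.46 × 1.05 × 1.47 = 0.7100
  σ(X2,X3) = 0.60 × 1.06 × 1.17 = 0.7441
  σ(X2,X4) = 0.65 × 1.06 × 1.47 = 1.0128
  σ(X3,X4) = 0.23 × 1.17 × 1.47 = 0.3956
σ²_T = Σσ²ᵢ + 2·Σσ_ij = 5.7559 + 2 × 3.8993 = 13.5545
α = (4/3)·(1 − 5.7559/13.5545) = 0.767

Cronbach's alpha = 0.767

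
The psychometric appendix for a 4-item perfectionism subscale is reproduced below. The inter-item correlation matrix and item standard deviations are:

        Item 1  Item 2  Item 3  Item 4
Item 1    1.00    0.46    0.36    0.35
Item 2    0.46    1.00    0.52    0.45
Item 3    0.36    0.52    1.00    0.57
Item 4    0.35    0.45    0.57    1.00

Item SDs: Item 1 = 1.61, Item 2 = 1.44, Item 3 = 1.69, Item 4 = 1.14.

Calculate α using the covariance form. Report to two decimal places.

Σσ²ᵢ = 1.61² + 1.44² + 1.69² + 1.14² = 8.8214
Covariances σ_ij = r_ij · s_i · s_j:
  σ(Item 1,Item 2) = 0.46 × 1.61 × 1.44 = 1.0665
  σ(Item 1,Item 3) = 0.36 × 1.61 × 1.69 = 0.9795
  σ(Item 1,Item 4) = 0.35 × 1.61 × 1.14 = 0.6424
  σ(Item 2,Item 3) = 0.52 × 1.44 × 1.69 = 1.2655
  σ(Item 2,Item 4) = 0.45 × 1.44 × 1.14 = 0.7387
  σ(Item 3,Item 4) = 0.57 × 1.69 × 1.14 = 1.0982
σ²_T = Σσ²ᵢ + 2·Σσ_ij = 8.8214 + 2 × 5.7908 = 20.4030
α = (4/3)·(1 − 8.8214/20.4030) = 0.76

α = 0.76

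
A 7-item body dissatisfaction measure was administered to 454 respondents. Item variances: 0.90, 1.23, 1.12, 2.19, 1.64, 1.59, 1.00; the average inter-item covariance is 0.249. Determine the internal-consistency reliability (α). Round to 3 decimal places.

α = 0.606

sum of item variances = 0.90 + 1.23 + 1.12 + 2.19 + 1.64 + 1.59 + 1.00 = 9.67
Sum of the 21 distinct covariances = 21 × 0.249 = 5.229
σ²_total = sum of item variances + 2·Σcov = 9.67 + 2 × 5.229 = 20.128
α = (7/6)·(1 − 9.67/20.128) = 0.606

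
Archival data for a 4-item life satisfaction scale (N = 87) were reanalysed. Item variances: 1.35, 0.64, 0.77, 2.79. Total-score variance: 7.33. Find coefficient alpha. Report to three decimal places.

Σσ²ᵢ = 1.35 + 0.64 + 0.77 + 2.79 = 5.55
α = (k/(k−1))·(1 − Σσ²ᵢ/σ²_total) = (4/3)·(1 − 5.55/7.33) = 0.324

α = 0.324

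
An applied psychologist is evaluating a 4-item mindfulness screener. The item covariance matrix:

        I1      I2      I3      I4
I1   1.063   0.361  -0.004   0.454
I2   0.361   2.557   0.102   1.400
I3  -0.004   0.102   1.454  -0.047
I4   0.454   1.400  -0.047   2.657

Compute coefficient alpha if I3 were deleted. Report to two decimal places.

Remaining items: I1, I2, I4 (k = 3).
ΣVar(i) = 1.063 + 2.557 + 2.657 = 6.277
σ²_T = 6.277 + 2 × 2.215 = 10.707
α (item deleted) = (3/2)·(1 − 6.277/10.707) = 0.62

α = 0.62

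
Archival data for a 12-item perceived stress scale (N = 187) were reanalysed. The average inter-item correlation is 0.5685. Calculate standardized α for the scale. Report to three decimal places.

α = 0.941

Standardized α = k·r̄ / (1 + (k−1)·r̄) = 12 × 0.5685 / (1 + 11 × 0.5685)
  = 6.8220 / 7.2535 = 0.941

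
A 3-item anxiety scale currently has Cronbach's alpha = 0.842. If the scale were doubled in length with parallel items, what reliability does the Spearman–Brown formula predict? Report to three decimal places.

Length factor m = 2
α' = m·α / (1 + (m−1)·α)
   = 2 × 0.842 / (1 + (2 − 1) × 0.842)
   = 1.6840 / 1.8420 = 0.914

predicted reliability = 0.914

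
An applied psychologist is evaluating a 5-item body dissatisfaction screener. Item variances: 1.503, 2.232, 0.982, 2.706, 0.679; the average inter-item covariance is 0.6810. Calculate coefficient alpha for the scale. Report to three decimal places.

coefficient alpha = 0.784

Σσ²ᵢ = 1.503 + 2.232 + 0.982 + 2.706 + 0.679 = 8.102
Sum of the 10 distinct covariances = 10 × 0.6810 = 6.8100
σ²_total = Σσ²ᵢ + 2·Σcov = 8.102 + 2 × 6.8100 = 21.7220
α = (5/4)·(1 − 8.102/21.7220) = 0.784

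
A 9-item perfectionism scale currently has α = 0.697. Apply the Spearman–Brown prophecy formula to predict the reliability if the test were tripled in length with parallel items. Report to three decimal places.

predicted reliability = 0.873

Length factor m = 3
α' = m·α / (1 + (m−1)·α)
   = 3 × 0.697 / (1 + (3 − 1) × 0.697)
   = 2.0910 / 2.3940 = 0.873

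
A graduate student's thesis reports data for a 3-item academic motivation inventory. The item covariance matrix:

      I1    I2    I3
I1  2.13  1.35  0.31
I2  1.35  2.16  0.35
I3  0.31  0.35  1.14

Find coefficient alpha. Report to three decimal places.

α = 0.638

Σσ²ᵢ = 2.13 + 2.16 + 1.14 = 5.43
Sum of the distinct covariances = 2.01
σ²_T = 5.43 + 2 × 2.01 = 9.45
α = (k/(k−1))·(1 − Σσ²ᵢ/σ²_T) = (3/2)·(1 − 5.43/9.45) = 0.638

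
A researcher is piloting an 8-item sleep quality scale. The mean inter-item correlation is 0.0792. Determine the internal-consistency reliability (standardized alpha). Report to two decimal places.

Standardized α = k·r̄ / (1 + (k−1)·r̄) = 8 × 0.0792 / (1 + 7 × 0.0792)
  = 0.6336 / 1.5544 = 0.41

α = 0.41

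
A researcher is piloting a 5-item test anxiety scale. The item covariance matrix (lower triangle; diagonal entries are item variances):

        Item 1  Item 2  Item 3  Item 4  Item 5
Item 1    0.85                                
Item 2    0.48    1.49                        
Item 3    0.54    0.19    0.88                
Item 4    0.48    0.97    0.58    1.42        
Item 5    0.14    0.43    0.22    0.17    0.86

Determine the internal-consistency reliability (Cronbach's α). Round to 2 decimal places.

Cronbach's α = 0.76

Σσᵢ² = 0.85 + 1.49 + 0.88 + 1.42 + 0.86 = 5.50
Sum of off-diagonal covariances = 4.20
total variance = 5.50 + 2 × 4.20 = 13.90
α = (k/(k−1))·(1 − Σσᵢ²/total variance) = (5/4)·(1 − 5.50/13.90) = 0.76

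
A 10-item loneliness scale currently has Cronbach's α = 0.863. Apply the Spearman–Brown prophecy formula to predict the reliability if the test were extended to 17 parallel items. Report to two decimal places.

predicted reliability = 0.91

Length factor m = 17/10 = 1.7000
α' = m·α / (1 + (m−1)·α)
   = 17/10 × 0.863 / (1 + (17/10 − 1) × 0.863)
   = 1.4671 / 1.6041 = 0.91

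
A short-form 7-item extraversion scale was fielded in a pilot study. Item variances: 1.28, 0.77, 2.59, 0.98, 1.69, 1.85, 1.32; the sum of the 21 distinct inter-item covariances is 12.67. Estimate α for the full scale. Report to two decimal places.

ΣVar(i) = 1.28 + 0.77 + 2.59 + 0.98 + 1.69 + 1.85 + 1.32 = 10.48
Sum of distinct covariances = 12.67
total variance = ΣVar(i) + 2·Σcov = 10.48 + 2 × 12.67 = 35.82
α = (7/6)·(1 − 10.48/35.82) = 0.83

α = 0.83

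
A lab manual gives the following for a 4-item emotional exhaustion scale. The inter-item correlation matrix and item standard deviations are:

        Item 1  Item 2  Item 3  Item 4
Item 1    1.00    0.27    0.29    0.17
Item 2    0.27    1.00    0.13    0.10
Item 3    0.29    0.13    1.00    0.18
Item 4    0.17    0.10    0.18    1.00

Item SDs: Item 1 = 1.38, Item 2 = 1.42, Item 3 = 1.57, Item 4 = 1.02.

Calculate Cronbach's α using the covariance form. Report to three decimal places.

α = 0.485

Σσ²ᵢ = 1.38² + 1.42² + 1.57² + 1.02² = 7.4261
Covariances σ_ij = r_ij · s_i · s_j:
  σ(Item 1,Item 2) = 0.27 × 1.38 × 1.42 = 0.5291
  σ(Item 1,Item 3) = 0.29 × 1.38 × 1.57 = 0.6283
  σ(Item 1,Item 4) = 0.17 × 1.38 × 1.02 = 0.2393
  σ(Item 2,Item 3) = 0.13 × 1.42 × 1.57 = 0.2898
  σ(Item 2,Item 4) = 0.10 × 1.42 × 1.02 = 0.1448
  σ(Item 3,Item 4) = 0.18 × 1.57 × 1.02 = 0.2883
σ²_T = Σσ²ᵢ + 2·Σσ_ij = 7.4261 + 2 × 2.1196 = 11.6653
α = (4/3)·(1 − 7.4261/11.6653) = 0.485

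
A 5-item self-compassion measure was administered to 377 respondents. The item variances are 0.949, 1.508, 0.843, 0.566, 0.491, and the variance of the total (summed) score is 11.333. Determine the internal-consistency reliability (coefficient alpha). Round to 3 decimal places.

Σσ²ᵢ = 0.949 + 1.508 + 0.843 + 0.566 + 0.491 = 4.357
α = (k/(k−1))·(1 − Σσ²ᵢ/Var(T)) = (5/4)·(1 − 4.357/11.333) = 0.769

α = 0.769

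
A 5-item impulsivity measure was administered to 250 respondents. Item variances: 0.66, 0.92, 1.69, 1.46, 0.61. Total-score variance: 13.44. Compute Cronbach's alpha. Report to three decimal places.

Σσᵢ² = 0.66 + 0.92 + 1.69 + 1.46 + 0.61 = 5.34
α = (k/(k−1))·(1 − Σσᵢ²/σ²_total) = (5/4)·(1 − 5.34/13.44) = 0.753

α = 0.753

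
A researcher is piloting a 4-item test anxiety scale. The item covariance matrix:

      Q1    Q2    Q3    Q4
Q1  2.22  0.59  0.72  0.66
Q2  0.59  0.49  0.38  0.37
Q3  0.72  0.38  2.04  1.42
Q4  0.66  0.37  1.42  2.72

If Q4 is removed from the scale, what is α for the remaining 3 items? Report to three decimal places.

Remaining items: Q1, Q2, Q3 (k = 3).
ΣVar(i) = 2.22 + 0.49 + 2.04 = 4.75
Var(T) = 4.75 + 2 × 1.69 = 8.13
α (item deleted) = (3/2)·(1 − 4.75/8.13) = 0.624

α = 0.624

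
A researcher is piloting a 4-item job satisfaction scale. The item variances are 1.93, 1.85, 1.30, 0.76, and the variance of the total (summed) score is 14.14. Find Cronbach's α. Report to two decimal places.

Cronbach's α = 0.78

Σσᵢ² = 1.93 + 1.85 + 1.30 + 0.76 = 5.84
α = (k/(k−1))·(1 − Σσᵢ²/total variance) = (4/3)·(1 − 5.84/14.14) = 0.78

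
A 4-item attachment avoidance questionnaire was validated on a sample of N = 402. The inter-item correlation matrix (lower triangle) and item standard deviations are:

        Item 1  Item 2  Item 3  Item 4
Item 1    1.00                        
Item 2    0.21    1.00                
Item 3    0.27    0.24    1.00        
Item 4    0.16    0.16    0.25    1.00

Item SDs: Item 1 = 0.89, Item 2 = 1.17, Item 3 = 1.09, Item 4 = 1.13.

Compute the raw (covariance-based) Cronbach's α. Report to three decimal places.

Σσ²ᵢ = 0.89² + 1.17² + 1.09² + 1.13² = 4.6260
Covariances σ_ij = r_ij · s_i · s_j:
  σ(Item 1,Item 2) = 0.21 × 0.89 × 1.17 = 0.2187
  σ(Item 1,Item 3) = 0.27 × 0.89 × 1.09 = 0.2619
  σ(Item 1,Item 4) = 0.16 × 0.89 × 1.13 = 0.1609
  σ(Item 2,Item 3) = 0.24 × 1.17 × 1.09 = 0.3061
  σ(Item 2,Item 4) = 0.16 × 1.17 × 1.13 = 0.2115
  σ(Item 3,Item 4) = 0.25 × 1.09 × 1.13 = 0.3079
σ²_T = Σσ²ᵢ + 2·Σσ_ij = 4.6260 + 2 × 1.4670 = 7.5600
α = (4/3)·(1 − 4.6260/7.5600) = 0.517

α = 0.517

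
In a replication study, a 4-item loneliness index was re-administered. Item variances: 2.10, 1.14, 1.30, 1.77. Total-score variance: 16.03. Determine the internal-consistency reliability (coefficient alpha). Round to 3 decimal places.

Σσ²ᵢ = 2.10 + 1.14 + 1.30 + 1.77 = 6.31
α = (k/(k−1))·(1 − Σσ²ᵢ/Var(T)) = (4/3)·(1 − 6.31/16.03) = 0.808

α = 0.808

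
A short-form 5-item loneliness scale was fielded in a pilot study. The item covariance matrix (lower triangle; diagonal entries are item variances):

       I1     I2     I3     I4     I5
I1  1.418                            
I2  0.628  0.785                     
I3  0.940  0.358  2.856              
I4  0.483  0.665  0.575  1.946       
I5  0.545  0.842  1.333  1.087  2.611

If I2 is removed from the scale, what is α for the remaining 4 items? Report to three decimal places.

α = 0.706

Remaining items: I1, I3, I4, I5 (k = 4).
ΣVar(i) = 1.418 + 2.856 + 1.946 + 2.611 = 8.831
total variance = 8.831 + 2 × 4.963 = 18.757
α (item deleted) = (4/3)·(1 − 8.831/18.757) = 0.706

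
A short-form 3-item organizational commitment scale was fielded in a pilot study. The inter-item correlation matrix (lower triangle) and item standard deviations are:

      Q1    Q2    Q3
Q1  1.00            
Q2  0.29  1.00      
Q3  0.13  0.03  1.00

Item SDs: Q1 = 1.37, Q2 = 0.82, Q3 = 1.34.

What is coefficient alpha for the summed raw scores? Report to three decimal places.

Σσ²ᵢ = 1.37² + 0.82² + 1.34² = 4.3449
Covariances σ_ij = r_ij · s_i · s_j:
  σ(Q1,Q2) = 0.29 × 1.37 × 0.82 = 0.3258
  σ(Q1,Q3) = 0.13 × 1.37 × 1.34 = 0.2387
  σ(Q2,Q3) = 0.03 × 0.82 × 1.34 = 0.0330
σ²_T = Σσ²ᵢ + 2·Σσ_ij = 4.3449 + 2 × 0.5975 = 5.5399
α = (3/2)·(1 − 4.3449/5.5399) = 0.324

α = 0.324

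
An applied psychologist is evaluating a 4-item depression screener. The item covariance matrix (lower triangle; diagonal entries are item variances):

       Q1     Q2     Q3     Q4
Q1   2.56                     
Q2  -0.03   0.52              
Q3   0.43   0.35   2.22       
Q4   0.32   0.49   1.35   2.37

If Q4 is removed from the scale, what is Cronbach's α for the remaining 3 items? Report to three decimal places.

Cronbach's α = 0.331

Remaining items: Q1, Q2, Q3 (k = 3).
sum of item variances = 2.56 + 0.52 + 2.22 = 5.30
Var(T) = 5.30 + 2 × 0.75 = 6.80
α (item deleted) = (3/2)·(1 − 5.30/6.80) = 0.331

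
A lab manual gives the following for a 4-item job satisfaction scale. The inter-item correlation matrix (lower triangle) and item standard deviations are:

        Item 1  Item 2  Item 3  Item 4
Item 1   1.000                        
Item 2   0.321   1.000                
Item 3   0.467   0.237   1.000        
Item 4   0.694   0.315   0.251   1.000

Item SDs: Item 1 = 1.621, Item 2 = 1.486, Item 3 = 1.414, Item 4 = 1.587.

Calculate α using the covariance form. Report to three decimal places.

Σσ²ᵢ = 1.621² + 1.486² + 1.414² + 1.587² = 9.3538
Covariances σ_ij = r_ij · s_i · s_j:
  σ(Item 1,Item 2) = 0.321 × 1.621 × 1.486 = 0.7732
  σ(Item 1,Item 3) = 0.467 × 1.621 × 1.414 = 1.0704
  σ(Item 1,Item 4) = 0.694 × 1.621 × 1.587 = 1.7853
  σ(Item 2,Item 3) = 0.237 × 1.486 × 1.414 = 0.4980
  σ(Item 2,Item 4) = 0.315 × 1.486 × 1.587 = 0.7429
  σ(Item 3,Item 4) = 0.251 × 1.414 × 1.587 = 0.5632
σ²_T = Σσ²ᵢ + 2·Σσ_ij = 9.3538 + 2 × 5.4330 = 20.2198
α = (4/3)·(1 − 9.3538/20.2198) = 0.717

α = 0.717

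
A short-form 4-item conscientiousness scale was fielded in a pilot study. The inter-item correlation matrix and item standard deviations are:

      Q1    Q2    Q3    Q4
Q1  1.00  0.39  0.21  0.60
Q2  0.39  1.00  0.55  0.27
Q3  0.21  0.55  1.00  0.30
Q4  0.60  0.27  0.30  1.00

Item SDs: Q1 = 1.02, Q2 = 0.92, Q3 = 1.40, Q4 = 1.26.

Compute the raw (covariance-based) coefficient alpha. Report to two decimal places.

Σσ²ᵢ = 1.02² + 0.92² + 1.40² + 1.26² = 5.4344
Covariances σ_ij = r_ij · s_i · s_j:
  σ(Q1,Q2) = 0.39 × 1.02 × 0.92 = 0.3660
  σ(Q1,Q3) = 0.21 × 1.02 × 1.40 = 0.2999
  σ(Q1,Q4) = 0.60 × 1.02 × 1.26 = 0.7711
  σ(Q2,Q3) = 0.55 × 0.92 × 1.40 = 0.7084
  σ(Q2,Q4) = 0.27 × 0.92 × 1.26 = 0.3130
  σ(Q3,Q4) = 0.30 × 1.40 × 1.26 = 0.5292
σ²_T = Σσ²ᵢ + 2·Σσ_ij = 5.4344 + 2 × 2.9876 = 11.4096
α = (4/3)·(1 − 5.4344/11.4096) = 0.70

α = 0.70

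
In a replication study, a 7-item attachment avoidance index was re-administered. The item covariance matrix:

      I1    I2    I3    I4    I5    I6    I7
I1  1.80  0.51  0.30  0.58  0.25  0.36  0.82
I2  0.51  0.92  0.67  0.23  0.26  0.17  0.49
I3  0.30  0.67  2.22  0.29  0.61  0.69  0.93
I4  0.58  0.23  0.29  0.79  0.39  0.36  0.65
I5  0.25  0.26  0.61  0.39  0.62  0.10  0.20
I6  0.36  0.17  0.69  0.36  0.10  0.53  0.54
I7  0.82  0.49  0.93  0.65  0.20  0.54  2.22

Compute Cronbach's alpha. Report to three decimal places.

α = 0.786

ΣVar(i) = 1.80 + 0.92 + 2.22 + 0.79 + 0.62 + 0.53 + 2.22 = 9.10
Σ_{i<j} σ_ij = 9.40
total variance = 9.10 + 2 × 9.40 = 27.90
α = (k/(k−1))·(1 − ΣVar(i)/total variance) = (7/6)·(1 − 9.10/27.90) = 0.786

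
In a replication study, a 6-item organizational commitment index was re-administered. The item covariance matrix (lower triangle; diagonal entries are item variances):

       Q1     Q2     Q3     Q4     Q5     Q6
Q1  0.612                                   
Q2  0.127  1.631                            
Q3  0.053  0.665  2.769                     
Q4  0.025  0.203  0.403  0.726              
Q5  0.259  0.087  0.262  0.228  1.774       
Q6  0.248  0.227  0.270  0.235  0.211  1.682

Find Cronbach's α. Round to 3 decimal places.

Cronbach's α = 0.519

ΣVar(i) = 0.612 + 1.631 + 2.769 + 0.726 + 1.774 + 1.682 = 9.194
Sum of the distinct covariances = 3.503
σ²_T = 9.194 + 2 × 3.503 = 16.200
α = (k/(k−1))·(1 − ΣVar(i)/σ²_T) = (6/5)·(1 − 9.194/16.200) = 0.519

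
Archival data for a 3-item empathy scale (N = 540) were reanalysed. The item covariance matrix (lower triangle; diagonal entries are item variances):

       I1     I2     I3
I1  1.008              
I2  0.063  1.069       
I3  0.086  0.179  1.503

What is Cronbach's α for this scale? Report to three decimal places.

sum of item variances = 1.008 + 1.069 + 1.503 = 3.580
Sum of off-diagonal covariances = 0.328
total variance = 3.580 + 2 × 0.328 = 4.236
α = (k/(k−1))·(1 − sum of item variances/total variance) = (3/2)·(1 − 3.580/4.236) = 0.232

Cronbach's α = 0.232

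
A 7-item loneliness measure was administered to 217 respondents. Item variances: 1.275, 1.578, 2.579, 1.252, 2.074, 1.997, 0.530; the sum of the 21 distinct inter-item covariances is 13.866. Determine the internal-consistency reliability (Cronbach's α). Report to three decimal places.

ΣVar(i) = 1.275 + 1.578 + 2.579 + 1.252 + 2.074 + 1.997 + 0.530 = 11.285
Sum of distinct covariances = 13.866
σ²_total = ΣVar(i) + 2·Σcov = 11.285 + 2 × 13.866 = 39.017
α = (7/6)·(1 − 11.285/39.017) = 0.829

Cronbach's α = 0.829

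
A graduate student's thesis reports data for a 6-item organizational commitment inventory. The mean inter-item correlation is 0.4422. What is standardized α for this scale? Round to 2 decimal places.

α = 0.83

Standardized α = k·r̄ / (1 + (k−1)·r̄) = 6 × 0.4422 / (1 + 5 × 0.4422)
  = 2.6532 / 3.2110 = 0.83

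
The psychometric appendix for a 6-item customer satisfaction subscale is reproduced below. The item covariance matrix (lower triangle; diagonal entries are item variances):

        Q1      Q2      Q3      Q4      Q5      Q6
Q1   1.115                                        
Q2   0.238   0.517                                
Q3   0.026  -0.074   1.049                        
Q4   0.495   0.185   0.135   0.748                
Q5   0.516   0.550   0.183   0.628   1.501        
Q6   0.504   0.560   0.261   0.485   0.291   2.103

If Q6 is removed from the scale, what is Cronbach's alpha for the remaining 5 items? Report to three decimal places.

Remaining items: Q1, Q2, Q3, Q4, Q5 (k = 5).
Σσᵢ² = 1.115 + 0.517 + 1.049 + 0.748 + 1.501 = 4.930
σ²_total = 4.930 + 2 × 2.882 = 10.694
α (item deleted) = (5/4)·(1 − 4.930/10.694) = 0.674

α = 0.674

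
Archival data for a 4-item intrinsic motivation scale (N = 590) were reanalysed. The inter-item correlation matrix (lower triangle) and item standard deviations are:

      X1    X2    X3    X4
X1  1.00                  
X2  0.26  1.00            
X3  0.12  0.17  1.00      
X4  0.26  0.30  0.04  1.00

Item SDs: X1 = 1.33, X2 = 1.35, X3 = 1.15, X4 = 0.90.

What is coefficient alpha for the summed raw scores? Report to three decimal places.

Σσ²ᵢ = 1.33² + 1.35² + 1.15² + 0.90² = 5.7239
Covariances σ_ij = r_ij · s_i · s_j:
  σ(X1,X2) = 0.26 × 1.33 × 1.35 = 0.4668
  σ(X1,X3) = 0.12 × 1.33 × 1.15 = 0.1835
  σ(X1,X4) = 0.26 × 1.33 × 0.90 = 0.3112
  σ(X2,X3) = 0.17 × 1.35 × 1.15 = 0.2639
  σ(X2,X4) = 0.30 × 1.35 × 0.90 = 0.3645
  σ(X3,X4) = 0.04 × 1.15 × 0.90 = 0.0414
σ²_T = Σσ²ᵢ + 2·Σσ_ij = 5.7239 + 2 × 1.6313 = 8.9865
α = (4/3)·(1 − 5.7239/8.9865) = 0.484

coefficient alpha = 0.484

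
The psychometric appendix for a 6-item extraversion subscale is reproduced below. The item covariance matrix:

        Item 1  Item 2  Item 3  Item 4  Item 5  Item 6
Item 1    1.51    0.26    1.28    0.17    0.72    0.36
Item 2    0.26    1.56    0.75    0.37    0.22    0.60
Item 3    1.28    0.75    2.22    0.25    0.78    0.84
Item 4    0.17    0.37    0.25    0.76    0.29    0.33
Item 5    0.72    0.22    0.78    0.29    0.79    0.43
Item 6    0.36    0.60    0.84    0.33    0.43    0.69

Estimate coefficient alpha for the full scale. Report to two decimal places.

ΣVar(i) = 1.51 + 1.56 + 2.22 + 0.76 + 0.79 + 0.69 = 7.53
Σ_{i<j} σ_ij = 7.65
σ²_total = 7.53 + 2 × 7.65 = 22.83
α = (k/(k−1))·(1 − ΣVar(i)/σ²_total) = (6/5)·(1 − 7.53/22.83) = 0.80

coefficient alpha = 0.80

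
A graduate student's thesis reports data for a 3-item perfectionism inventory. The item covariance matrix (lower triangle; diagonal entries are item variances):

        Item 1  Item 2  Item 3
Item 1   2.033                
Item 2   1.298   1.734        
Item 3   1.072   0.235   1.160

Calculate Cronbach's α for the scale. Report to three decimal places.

Σσ²ᵢ = 2.033 + 1.734 + 1.160 = 4.927
Σ_{i<j} σ_ij = 2.605
Var(T) = 4.927 + 2 × 2.605 = 10.137
α = (k/(k−1))·(1 − Σσ²ᵢ/Var(T)) = (3/2)·(1 − 4.927/10.137) = 0.771

α = 0.771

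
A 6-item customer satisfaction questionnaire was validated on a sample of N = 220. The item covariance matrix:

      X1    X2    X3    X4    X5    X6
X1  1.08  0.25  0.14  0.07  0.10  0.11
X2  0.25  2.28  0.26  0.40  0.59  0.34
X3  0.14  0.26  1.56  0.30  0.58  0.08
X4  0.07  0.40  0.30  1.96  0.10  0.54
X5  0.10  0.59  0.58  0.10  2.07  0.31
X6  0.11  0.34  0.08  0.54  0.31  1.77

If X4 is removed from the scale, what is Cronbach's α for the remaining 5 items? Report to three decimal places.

Remaining items: X1, X2, X3, X5, X6 (k = 5).
ΣVar(i) = 1.08 + 2.28 + 1.56 + 2.07 + 1.77 = 8.76
σ²_total = 8.76 + 2 × 2.76 = 14.28
α (item deleted) = (5/4)·(1 − 8.76/14.28) = 0.483

Cronbach's α = 0.483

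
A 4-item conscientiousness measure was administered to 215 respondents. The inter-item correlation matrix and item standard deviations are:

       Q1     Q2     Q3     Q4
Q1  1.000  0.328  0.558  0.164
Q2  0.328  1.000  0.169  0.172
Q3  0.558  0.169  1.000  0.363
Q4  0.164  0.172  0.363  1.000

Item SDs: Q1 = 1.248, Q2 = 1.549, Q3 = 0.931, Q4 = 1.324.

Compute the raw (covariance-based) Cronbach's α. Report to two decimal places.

Cronbach's α = 0.59

Σσ²ᵢ = 1.248² + 1.549² + 0.931² + 1.324² = 6.5766
Covariances σ_ij = r_ij · s_i · s_j:
  σ(Q1,Q2) = 0.328 × 1.248 × 1.549 = 0.6341
  σ(Q1,Q3) = 0.558 × 1.248 × 0.931 = 0.6483
  σ(Q1,Q4) = 0.164 × 1.248 × 1.324 = 0.2710
  σ(Q2,Q3) = 0.169 × 1.549 × 0.931 = 0.2437
  σ(Q2,Q4) = 0.172 × 1.549 × 1.324 = 0.3528
  σ(Q3,Q4) = 0.363 × 0.931 × 1.324 = 0.4474
σ²_T = Σσ²ᵢ + 2·Σσ_ij = 6.5766 + 2 × 2.5973 = 11.7712
α = (4/3)·(1 − 6.5766/11.7712) = 0.59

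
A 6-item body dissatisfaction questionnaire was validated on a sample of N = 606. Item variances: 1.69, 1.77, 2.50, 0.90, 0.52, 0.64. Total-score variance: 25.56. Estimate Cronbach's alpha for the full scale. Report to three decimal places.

Σσ²ᵢ = 1.69 + 1.77 + 2.50 + 0.90 + 0.52 + 0.64 = 8.02
α = (k/(k−1))·(1 − Σσ²ᵢ/Var(T)) = (6/5)·(1 − 8.02/25.56) = 0.823

Cronbach's alpha = 0.823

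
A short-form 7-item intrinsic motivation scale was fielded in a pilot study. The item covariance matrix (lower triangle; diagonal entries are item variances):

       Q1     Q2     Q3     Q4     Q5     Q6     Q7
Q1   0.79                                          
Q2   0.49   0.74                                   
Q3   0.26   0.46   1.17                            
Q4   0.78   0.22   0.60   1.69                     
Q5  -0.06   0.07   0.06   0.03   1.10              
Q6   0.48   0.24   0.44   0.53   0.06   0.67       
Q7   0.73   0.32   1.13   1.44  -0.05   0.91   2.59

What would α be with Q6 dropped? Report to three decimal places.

Remaining items: Q1, Q2, Q3, Q4, Q5, Q7 (k = 6).
Σσ²ᵢ = 0.79 + 0.74 + 1.17 + 1.69 + 1.10 + 2.59 = 8.08
total variance = 8.08 + 2 × 6.48 = 21.04
α (item deleted) = (6/5)·(1 − 8.08/21.04) = 0.739

α = 0.739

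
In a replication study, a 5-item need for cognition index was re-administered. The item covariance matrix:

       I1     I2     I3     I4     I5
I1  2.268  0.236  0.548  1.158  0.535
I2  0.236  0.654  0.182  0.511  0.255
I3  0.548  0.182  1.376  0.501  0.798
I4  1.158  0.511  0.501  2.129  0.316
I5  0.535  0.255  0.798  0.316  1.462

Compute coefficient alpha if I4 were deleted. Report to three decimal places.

Remaining items: I1, I2, I3, I5 (k = 4).
ΣVar(i) = 2.268 + 0.654 + 1.376 + 1.462 = 5.760
σ²_T = 5.760 + 2 × 2.554 = 10.868
α (item deleted) = (4/3)·(1 − 5.760/10.868) = 0.627

α = 0.627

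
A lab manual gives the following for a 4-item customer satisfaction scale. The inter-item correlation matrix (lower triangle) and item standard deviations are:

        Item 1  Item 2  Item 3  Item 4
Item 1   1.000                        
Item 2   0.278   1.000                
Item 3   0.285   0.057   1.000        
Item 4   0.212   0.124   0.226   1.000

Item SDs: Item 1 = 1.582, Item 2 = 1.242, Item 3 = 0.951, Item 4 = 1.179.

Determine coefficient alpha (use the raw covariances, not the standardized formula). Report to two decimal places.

Σσ²ᵢ = 1.582² + 1.242² + 0.951² + 1.179² = 6.3397
Covariances σ_ij = r_ij · s_i · s_j:
  σ(Item 1,Item 2) = 0.278 × 1.582 × 1.242 = 0.5462
  σ(Item 1,Item 3) = 0.285 × 1.582 × 0.951 = 0.4288
  σ(Item 1,Item 4) = 0.212 × 1.582 × 1.179 = 0.3954
  σ(Item 2,Item 3) = 0.057 × 1.242 × 0.951 = 0.0673
  σ(Item 2,Item 4) = 0.124 × 1.242 × 1.179 = 0.1816
  σ(Item 3,Item 4) = 0.226 × 0.951 × 1.179 = 0.2534
σ²_T = Σσ²ᵢ + 2·Σσ_ij = 6.3397 + 2 × 1.8727 = 10.0851
α = (4/3)·(1 − 6.3397/10.0851) = 0.50

α = 0.50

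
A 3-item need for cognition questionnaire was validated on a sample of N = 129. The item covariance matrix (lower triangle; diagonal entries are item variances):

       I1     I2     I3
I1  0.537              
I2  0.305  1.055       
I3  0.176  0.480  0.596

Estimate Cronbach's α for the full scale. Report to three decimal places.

Cronbach's α = 0.701

sum of item variances = 0.537 + 1.055 + 0.596 = 2.188
Σ_{i<j} σ_ij = 0.961
total variance = 2.188 + 2 × 0.961 = 4.110
α = (k/(k−1))·(1 − sum of item variances/total variance) = (3/2)·(1 − 2.188/4.110) = 0.701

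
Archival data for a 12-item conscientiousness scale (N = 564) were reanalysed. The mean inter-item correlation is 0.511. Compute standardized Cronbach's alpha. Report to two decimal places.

α = 0.93

Standardized α = k·r̄ / (1 + (k−1)·r̄) = 12 × 0.511 / (1 + 11 × 0.511)
  = 6.1320 / 6.6210 = 0.93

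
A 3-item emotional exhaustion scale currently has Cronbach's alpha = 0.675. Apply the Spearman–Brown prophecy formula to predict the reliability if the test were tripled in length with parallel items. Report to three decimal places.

predicted reliability = 0.862

Length factor m = 3
α' = m·α / (1 + (m−1)·α)
   = 3 × 0.675 / (1 + (3 − 1) × 0.675)
   = 2.0250 / 2.3500 = 0.862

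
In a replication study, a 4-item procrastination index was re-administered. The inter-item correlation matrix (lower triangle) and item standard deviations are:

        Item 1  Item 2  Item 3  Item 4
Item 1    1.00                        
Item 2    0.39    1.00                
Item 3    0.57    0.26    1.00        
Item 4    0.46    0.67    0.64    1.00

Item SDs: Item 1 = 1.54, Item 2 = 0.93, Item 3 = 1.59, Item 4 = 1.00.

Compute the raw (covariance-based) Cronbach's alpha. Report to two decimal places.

α = 0.77

Σσ²ᵢ = 1.54² + 0.93² + 1.59² + 1.00² = 6.7646
Covariances σ_ij = r_ij · s_i · s_j:
  σ(Item 1,Item 2) = 0.39 × 1.54 × 0.93 = 0.5586
  σ(Item 1,Item 3) = 0.57 × 1.54 × 1.59 = 1.3957
  σ(Item 1,Item 4) = 0.46 × 1.54 × 1.00 = 0.7084
  σ(Item 2,Item 3) = 0.26 × 0.93 × 1.59 = 0.3845
  σ(Item 2,Item 4) = 0.67 × 0.93 × 1.00 = 0.6231
  σ(Item 3,Item 4) = 0.64 × 1.59 × 1.00 = 1.0176
σ²_T = Σσ²ᵢ + 2·Σσ_ij = 6.7646 + 2 × 4.6879 = 16.1404
α = (4/3)·(1 − 6.7646/16.1404) = 0.77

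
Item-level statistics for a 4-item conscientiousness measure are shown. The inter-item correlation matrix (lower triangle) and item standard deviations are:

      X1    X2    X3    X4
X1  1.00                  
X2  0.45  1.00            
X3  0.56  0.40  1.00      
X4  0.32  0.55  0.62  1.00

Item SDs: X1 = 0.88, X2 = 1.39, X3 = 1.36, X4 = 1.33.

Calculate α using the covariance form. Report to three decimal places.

Σσ²ᵢ = 0.88² + 1.39² + 1.36² + 1.33² = 6.3250
Covariances σ_ij = r_ij · s_i · s_j:
  σ(X1,X2) = 0.45 × 0.88 × 1.39 = 0.5504
  σ(X1,X3) = 0.56 × 0.88 × 1.36 = 0.6702
  σ(X1,X4) = 0.32 × 0.88 × 1.33 = 0.3745
  σ(X2,X3) = 0.40 × 1.39 × 1.36 = 0.7562
  σ(X2,X4) = 0.55 × 1.39 × 1.33 = 1.0168
  σ(X3,X4) = 0.62 × 1.36 × 1.33 = 1.1215
σ²_T = Σσ²ᵢ + 2·Σσ_ij = 6.3250 + 2 × 4.4896 = 15.3042
α = (4/3)·(1 − 6.3250/15.3042) = 0.782

α = 0.782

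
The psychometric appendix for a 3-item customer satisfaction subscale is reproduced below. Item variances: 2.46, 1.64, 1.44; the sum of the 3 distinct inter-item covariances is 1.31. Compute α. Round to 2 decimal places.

α = 0.48

ΣVar(i) = 2.46 + 1.64 + 1.44 = 5.54
Sum of distinct covariances = 1.31
Var(T) = ΣVar(i) + 2·Σcov = 5.54 + 2 × 1.31 = 8.16
α = (3/2)·(1 − 5.54/8.16) = 0.48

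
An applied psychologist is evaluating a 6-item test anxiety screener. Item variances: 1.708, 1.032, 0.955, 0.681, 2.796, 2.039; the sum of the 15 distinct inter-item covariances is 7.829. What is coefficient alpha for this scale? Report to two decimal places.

α = 0.76

sum of item variances = 1.708 + 1.032 + 0.955 + 0.681 + 2.796 + 2.039 = 9.211
Sum of distinct covariances = 7.829
total variance = sum of item variances + 2·Σcov = 9.211 + 2 × 7.829 = 24.869
α = (6/5)·(1 − 9.211/24.869) = 0.76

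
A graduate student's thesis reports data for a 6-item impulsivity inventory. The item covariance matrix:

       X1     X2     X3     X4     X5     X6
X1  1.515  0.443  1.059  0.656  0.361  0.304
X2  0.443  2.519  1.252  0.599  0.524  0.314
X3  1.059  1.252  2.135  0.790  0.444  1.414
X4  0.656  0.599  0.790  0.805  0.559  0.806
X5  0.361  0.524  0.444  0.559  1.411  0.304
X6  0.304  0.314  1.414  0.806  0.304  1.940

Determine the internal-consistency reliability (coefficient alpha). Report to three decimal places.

sum of item variances = 1.515 + 2.519 + 2.135 + 0.805 + 1.411 + 1.940 = 10.325
Sum of the distinct covariances = 9.829
σ²_total = 10.325 + 2 × 9.829 = 29.983
α = (k/(k−1))·(1 − sum of item variances/σ²_total) = (6/5)·(1 − 10.325/29.983) = 0.787

α = 0.787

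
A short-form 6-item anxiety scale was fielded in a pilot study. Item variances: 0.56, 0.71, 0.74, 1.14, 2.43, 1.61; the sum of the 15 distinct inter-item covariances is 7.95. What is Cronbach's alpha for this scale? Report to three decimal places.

Cronbach's alpha = 0.826

Σσᵢ² = 0.56 + 0.71 + 0.74 + 1.14 + 2.43 + 1.61 = 7.19
Sum of distinct covariances = 7.95
σ²_total = Σσᵢ² + 2·Σcov = 7.19 + 2 × 7.95 = 23.09
α = (6/5)·(1 − 7.19/23.09) = 0.826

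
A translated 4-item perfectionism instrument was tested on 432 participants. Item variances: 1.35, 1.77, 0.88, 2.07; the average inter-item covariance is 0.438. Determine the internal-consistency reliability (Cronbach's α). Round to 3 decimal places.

α = 0.619

ΣVar(i) = 1.35 + 1.77 + 0.88 + 2.07 = 6.07
Sum of the 6 distinct covariances = 6 × 0.438 = 2.628
total variance = ΣVar(i) + 2·Σcov = 6.07 + 2 × 2.628 = 11.326
α = (4/3)·(1 − 6.07/11.326) = 0.619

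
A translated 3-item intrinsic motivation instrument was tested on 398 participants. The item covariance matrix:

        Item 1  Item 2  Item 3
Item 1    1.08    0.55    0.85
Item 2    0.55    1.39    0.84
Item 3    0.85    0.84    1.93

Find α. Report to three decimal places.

α = 0.757

ΣVar(i) = 1.08 + 1.39 + 1.93 = 4.40
Sum of off-diagonal covariances = 2.24
Var(T) = 4.40 + 2 × 2.24 = 8.88
α = (k/(k−1))·(1 − ΣVar(i)/Var(T)) = (3/2)·(1 − 4.40/8.88) = 0.757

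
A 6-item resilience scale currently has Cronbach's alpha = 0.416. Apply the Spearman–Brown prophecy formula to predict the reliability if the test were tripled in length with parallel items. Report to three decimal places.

Length factor m = 3
α' = m·α / (1 + (m−1)·α)
   = 3 × 0.416 / (1 + (3 − 1) × 0.416)
   = 1.2480 / 1.8320 = 0.681

predicted reliability = 0.681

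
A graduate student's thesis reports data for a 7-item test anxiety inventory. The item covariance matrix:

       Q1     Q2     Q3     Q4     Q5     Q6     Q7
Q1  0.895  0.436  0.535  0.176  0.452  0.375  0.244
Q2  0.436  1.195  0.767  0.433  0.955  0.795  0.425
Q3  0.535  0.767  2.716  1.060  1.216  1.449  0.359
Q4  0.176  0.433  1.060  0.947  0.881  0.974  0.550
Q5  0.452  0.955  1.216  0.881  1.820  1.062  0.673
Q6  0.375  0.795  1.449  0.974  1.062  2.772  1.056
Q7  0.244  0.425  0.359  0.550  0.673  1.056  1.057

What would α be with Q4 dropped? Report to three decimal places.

Remaining items: Q1, Q2, Q3, Q5, Q6, Q7 (k = 6).
sum of item variances = 0.895 + 1.195 + 2.716 + 1.820 + 2.772 + 1.057 = 10.455
σ²_total = 10.455 + 2 × 10.799 = 32.053
α (item deleted) = (6/5)·(1 − 10.455/32.053) = 0.809

α = 0.809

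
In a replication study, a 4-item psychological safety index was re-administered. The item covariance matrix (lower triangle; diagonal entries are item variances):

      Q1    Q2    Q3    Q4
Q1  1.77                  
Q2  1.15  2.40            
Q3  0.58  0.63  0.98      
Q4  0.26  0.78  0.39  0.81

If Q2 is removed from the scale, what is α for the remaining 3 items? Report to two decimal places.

Remaining items: Q1, Q3, Q4 (k = 3).
ΣVar(i) = 1.77 + 0.98 + 0.81 = 3.56
σ²_T = 3.56 + 2 × 1.23 = 6.02
α (item deleted) = (3/2)·(1 − 3.56/6.02) = 0.61

α = 0.61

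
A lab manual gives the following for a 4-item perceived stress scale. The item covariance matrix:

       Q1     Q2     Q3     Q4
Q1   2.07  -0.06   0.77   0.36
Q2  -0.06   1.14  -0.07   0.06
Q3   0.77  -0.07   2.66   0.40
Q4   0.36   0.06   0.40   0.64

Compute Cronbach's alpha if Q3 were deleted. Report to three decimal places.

Cronbach's alpha = 0.236

Remaining items: Q1, Q2, Q4 (k = 3).
Σσ²ᵢ = 2.07 + 1.14 + 0.64 = 3.85
total variance = 3.85 + 2 × 0.36 = 4.57
α (item deleted) = (3/2)·(1 − 3.85/4.57) = 0.236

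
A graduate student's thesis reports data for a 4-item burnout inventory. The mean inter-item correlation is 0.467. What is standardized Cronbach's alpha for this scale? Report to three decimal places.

Standardized α = k·r̄ / (1 + (k−1)·r̄) = 4 × 0.467 / (1 + 3 × 0.467)
  = 1.8680 / 2.4010 = 0.778

standardized Cronbach's alpha = 0.778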